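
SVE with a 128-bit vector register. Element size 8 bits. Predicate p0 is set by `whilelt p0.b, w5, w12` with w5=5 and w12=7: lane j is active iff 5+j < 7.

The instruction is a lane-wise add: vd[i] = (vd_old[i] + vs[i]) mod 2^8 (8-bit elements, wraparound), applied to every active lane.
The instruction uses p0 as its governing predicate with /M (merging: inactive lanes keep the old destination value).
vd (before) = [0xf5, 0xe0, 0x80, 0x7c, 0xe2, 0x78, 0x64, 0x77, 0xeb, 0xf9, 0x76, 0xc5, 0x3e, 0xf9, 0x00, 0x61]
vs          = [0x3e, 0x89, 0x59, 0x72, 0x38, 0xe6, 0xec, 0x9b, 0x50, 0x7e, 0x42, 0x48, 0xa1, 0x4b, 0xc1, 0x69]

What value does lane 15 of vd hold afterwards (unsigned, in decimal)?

vd[15] = 97

lane count: 128 div 8 = 16
p0[j] = (5+j < 7); true for j=0..1 → 2 lanes set
[0] add(0xf5,0x3e) = 0x33
[1] add(0xe0,0x89) = 0x69
[2] tail/keep = 0x80
[3] tail/keep = 0x7c
[4] tail/keep = 0xe2
[5] tail/keep = 0x78
[6] tail/keep = 0x64
[7] tail/keep = 0x77
[8] tail/keep = 0xeb
[9] tail/keep = 0xf9
[10] tail/keep = 0x76
[11] tail/keep = 0xc5
[12] tail/keep = 0x3e
[13] tail/keep = 0xf9
[14] tail/keep = 0x00
[15] tail/keep = 0x61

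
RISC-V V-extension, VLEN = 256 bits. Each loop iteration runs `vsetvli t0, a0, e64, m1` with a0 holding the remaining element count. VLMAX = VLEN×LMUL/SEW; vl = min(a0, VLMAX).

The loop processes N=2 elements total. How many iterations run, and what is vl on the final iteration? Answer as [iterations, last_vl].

[iterations, last_vl] = [1, 2]

lanes per group: 256·1/64 = 4
N=2: ⌈2/4⌉ = 1 iters; last vl = 2 − 0×4 = 2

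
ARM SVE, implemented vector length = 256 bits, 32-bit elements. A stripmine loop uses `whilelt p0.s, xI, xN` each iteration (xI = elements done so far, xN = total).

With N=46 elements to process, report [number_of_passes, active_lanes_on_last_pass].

[iterations, last_vl] = [6, 6]

lane count: 256 div 32 = 8
46 elements at 8/iter → 6 passes, remainder 6 on the last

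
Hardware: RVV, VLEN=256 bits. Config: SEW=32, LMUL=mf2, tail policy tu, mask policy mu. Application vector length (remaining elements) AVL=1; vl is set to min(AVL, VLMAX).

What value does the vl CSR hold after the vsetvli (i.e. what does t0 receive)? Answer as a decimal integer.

VLMAX = (256 × 1/2) / 32 = 4 lanes
AVL=1 ≤ VLMAX=4, so vl = 1

vl = 1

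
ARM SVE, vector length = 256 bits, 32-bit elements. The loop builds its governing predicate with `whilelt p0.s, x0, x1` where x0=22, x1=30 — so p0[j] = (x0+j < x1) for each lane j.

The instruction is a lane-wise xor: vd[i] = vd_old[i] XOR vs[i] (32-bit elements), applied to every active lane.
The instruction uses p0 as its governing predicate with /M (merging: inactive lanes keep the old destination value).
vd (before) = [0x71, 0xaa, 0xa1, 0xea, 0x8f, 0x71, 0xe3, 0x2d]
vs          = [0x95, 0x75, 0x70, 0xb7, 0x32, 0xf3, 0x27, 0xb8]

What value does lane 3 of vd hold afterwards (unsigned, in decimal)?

register lanes = 256/32 = 8
p0[j] = (22+j < 30); true for j=0..7 → 8 lanes set
  i=0: xor(0x71,0x95) → 228
  i=1: xor(0xaa,0x75) → 223
  i=2: xor(0xa1,0x70) → 209
  i=3: xor(0xea,0xb7) → 93
  i=4: xor(0x8f,0x32) → 189
  i=5: xor(0x71,0xf3) → 130
  i=6: xor(0xe3,0x27) → 196
  i=7: xor(0x2d,0xb8) → 149

vd[3] = 93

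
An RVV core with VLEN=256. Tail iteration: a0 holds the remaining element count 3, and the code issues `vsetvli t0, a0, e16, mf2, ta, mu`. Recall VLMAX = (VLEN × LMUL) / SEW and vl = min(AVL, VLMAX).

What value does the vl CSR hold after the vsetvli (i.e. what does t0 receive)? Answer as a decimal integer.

VLMAX = VLEN×LMUL/SEW = 256×1/2/16 = 8
vl = min(AVL, VLMAX) = min(3, 8) = 3

vl = 3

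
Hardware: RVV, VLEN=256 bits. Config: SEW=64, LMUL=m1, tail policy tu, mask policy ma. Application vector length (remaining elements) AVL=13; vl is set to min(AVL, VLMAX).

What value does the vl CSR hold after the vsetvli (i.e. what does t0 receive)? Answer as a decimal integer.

vl = 4

VLMAX = (256 × 1) / 64 = 4 lanes
vl = min(AVL, VLMAX) = min(13, 4) = 4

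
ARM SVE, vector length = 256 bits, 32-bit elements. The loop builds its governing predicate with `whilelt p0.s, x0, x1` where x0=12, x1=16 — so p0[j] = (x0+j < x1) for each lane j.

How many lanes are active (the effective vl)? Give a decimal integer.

vl = 4

register lanes = 256/32 = 8
whilelt: lane j active iff 12+j < 16 → j < 4 → 4 active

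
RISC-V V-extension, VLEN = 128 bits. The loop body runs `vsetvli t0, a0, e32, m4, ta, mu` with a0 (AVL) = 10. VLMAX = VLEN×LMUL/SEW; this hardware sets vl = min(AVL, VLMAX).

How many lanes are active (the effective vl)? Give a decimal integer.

VLMAX = (128 × 4) / 32 = 16 lanes
vl = min(AVL, VLMAX) = min(10, 16) = 10

vl = 10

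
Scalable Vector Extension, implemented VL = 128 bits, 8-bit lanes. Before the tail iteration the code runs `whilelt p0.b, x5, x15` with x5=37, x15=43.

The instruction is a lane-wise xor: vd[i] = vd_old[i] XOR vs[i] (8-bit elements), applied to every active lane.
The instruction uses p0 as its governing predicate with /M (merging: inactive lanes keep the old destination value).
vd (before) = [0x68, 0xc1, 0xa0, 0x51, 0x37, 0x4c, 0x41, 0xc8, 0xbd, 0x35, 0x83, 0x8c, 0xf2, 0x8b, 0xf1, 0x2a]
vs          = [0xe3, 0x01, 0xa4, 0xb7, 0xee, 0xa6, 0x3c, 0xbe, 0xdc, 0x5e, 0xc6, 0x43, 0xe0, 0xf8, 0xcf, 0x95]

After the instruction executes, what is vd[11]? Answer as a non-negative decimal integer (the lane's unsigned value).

vd[11] = 140

128-bit reg / 8-bit elem → 16 lanes
whilelt: lane j active iff 37+j < 43 → j < 6 → 6 active
vd[0] xor(0x68,0xe3) -> 0x8b
vd[1] xor(0xc1,0x01) -> 0xc0
vd[2] xor(0xa0,0xa4) -> 0x04
vd[3] xor(0x51,0xb7) -> 0xe6
vd[4] xor(0x37,0xee) -> 0xd9
vd[5] xor(0x4c,0xa6) -> 0xea
vd[6] tail/keep -> 0x41
vd[7] tail/keep -> 0xc8
vd[8] tail/keep -> 0xbd
vd[9] tail/keep -> 0x35
vd[10] tail/keep -> 0x83
vd[11] tail/keep -> 0x8c
vd[12] tail/keep -> 0xf2
vd[13] tail/keep -> 0x8b
vd[14] tail/keep -> 0xf1
vd[15] tail/keep -> 0x2a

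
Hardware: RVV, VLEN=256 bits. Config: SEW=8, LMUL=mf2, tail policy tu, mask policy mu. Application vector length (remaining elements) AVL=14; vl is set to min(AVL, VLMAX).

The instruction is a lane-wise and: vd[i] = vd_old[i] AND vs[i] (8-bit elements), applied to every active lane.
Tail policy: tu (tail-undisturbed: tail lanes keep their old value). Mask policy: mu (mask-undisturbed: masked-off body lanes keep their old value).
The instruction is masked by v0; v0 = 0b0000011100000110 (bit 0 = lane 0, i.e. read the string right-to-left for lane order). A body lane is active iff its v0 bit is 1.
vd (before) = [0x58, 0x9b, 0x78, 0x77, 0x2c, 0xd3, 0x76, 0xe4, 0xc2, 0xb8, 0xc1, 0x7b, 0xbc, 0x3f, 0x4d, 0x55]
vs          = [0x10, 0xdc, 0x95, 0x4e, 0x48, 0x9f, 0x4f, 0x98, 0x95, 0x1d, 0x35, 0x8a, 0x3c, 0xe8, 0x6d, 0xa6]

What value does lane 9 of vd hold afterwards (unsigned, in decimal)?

vd[9] = 24

VLMAX = (256 × 1/2) / 8 = 16 lanes
vl = min(AVL, VLMAX) = min(14, 16) = 14
vd[0] mask-off/keep -> 0x58
vd[1] and(0x9b,0xdc) -> 0x98
vd[2] and(0x78,0x95) -> 0x10
vd[3] mask-off/keep -> 0x77
vd[4] mask-off/keep -> 0x2c
vd[5] mask-off/keep -> 0xd3
vd[6] mask-off/keep -> 0x76
vd[7] mask-off/keep -> 0xe4
vd[8] and(0xc2,0x95) -> 0x80
vd[9] and(0xb8,0x1d) -> 0x18
vd[10] and(0xc1,0x35) -> 0x01
vd[11] mask-off/keep -> 0x7b
vd[12] mask-off/keep -> 0xbc
vd[13] mask-off/keep -> 0x3f
vd[14] tail/keep -> 0x4d
vd[15] tail/keep -> 0x55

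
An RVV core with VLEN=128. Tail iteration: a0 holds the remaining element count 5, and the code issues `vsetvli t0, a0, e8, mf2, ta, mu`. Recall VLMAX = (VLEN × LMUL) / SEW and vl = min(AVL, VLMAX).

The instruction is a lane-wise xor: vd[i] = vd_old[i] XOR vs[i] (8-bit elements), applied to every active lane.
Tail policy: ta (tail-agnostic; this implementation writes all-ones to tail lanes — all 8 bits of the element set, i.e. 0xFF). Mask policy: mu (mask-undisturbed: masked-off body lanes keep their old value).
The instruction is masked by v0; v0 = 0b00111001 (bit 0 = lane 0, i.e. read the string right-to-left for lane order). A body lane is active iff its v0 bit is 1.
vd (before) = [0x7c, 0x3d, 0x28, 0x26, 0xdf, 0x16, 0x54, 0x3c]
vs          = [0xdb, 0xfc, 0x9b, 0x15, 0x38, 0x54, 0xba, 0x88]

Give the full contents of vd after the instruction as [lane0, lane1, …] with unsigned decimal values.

VLMAX = (128 × 1/2) / 8 = 8 lanes
vl = min(AVL, VLMAX) = min(5, 8) = 5
[0] xor(0x7c,0xdb) = 0xa7
[1] mask-off/keep = 0x3d
[2] mask-off/keep = 0x28
[3] xor(0x26,0x15) = 0x33
[4] xor(0xdf,0x38) = 0xe7
[5] tail/ones = 0xff
[6] tail/ones = 0xff
[7] tail/ones = 0xff

vd = [167, 61, 40, 51, 231, 255, 255, 255]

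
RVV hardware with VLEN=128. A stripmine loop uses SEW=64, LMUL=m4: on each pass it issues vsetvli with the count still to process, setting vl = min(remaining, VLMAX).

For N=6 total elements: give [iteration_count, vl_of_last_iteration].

VLMAX = (128 × 4) / 64 = 8 lanes
6 elements at 8/iter → 1 passes, remainder 6 on the last

[iterations, last_vl] = [1, 6]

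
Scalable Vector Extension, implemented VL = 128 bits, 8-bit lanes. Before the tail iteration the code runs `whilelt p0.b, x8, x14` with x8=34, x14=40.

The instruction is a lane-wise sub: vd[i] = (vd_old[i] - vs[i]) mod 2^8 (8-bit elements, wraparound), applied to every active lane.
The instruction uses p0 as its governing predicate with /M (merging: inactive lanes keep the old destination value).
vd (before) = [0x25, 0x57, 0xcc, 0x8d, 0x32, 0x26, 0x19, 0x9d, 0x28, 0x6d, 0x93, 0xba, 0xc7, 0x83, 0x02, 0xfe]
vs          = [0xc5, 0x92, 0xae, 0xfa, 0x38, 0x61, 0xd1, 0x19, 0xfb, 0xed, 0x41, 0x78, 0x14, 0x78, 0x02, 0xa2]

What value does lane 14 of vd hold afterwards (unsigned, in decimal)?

vd[14] = 2

128-bit reg / 8-bit elem → 16 lanes
active while 34+j < 40, i.e. j ∈ [0,6) capped at 16 ⇒ 6
[0] sub(0x25,0xc5) = 0x60
[1] sub(0x57,0x92) = 0xc5
[2] sub(0xcc,0xae) = 0x1e
[3] sub(0x8d,0xfa) = 0x93
[4] sub(0x32,0x38) = 0xfa
[5] sub(0x26,0x61) = 0xc5
[6] tail/keep = 0x19
[7] tail/keep = 0x9d
[8] tail/keep = 0x28
[9] tail/keep = 0x6d
[10] tail/keep = 0x93
[11] tail/keep = 0xba
[12] tail/keep = 0xc7
[13] tail/keep = 0x83
[14] tail/keep = 0x02
[15] tail/keep = 0xfe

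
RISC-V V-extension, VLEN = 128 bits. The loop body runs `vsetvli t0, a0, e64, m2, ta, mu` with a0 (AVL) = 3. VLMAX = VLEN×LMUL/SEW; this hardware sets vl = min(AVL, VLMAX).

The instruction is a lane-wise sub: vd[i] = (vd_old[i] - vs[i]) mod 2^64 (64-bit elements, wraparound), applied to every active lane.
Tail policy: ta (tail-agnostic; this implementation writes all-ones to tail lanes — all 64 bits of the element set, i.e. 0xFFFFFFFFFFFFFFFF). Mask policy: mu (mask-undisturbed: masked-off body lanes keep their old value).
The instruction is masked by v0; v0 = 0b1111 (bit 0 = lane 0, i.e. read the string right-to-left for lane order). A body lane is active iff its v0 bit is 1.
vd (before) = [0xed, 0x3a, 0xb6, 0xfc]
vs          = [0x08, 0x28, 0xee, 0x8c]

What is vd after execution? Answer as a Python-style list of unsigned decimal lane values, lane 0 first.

VLMAX = (128 × 2) / 64 = 4 lanes
vl ← min(3, 4) = 3
  i=0: sub(0xed,0x08) → 229
  i=1: sub(0x3a,0x28) → 18
  i=2: sub(0xb6,0xee) → 18446744073709551560
  i=3: tail/ones → 18446744073709551615

vd = [229, 18, 18446744073709551560, 18446744073709551615]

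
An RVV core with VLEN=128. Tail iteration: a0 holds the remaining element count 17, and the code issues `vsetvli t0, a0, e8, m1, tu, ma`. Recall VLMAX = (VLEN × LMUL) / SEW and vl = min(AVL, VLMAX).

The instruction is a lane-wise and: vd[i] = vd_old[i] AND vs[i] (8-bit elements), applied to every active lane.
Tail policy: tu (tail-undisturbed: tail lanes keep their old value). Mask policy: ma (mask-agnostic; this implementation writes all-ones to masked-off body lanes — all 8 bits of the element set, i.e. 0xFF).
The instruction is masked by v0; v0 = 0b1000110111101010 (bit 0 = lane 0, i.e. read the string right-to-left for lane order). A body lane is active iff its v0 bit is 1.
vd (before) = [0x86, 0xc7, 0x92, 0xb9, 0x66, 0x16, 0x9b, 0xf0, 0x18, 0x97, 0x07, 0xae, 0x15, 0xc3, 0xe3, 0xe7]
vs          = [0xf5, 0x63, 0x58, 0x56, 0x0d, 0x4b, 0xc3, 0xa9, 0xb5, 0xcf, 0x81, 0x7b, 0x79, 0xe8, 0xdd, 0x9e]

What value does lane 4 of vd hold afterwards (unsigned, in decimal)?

vd[4] = 255

lanes per group: 128·1/8 = 16
vl = min(AVL, VLMAX) = min(17, 16) = 16
vd[0] mask-off/ones -> 0xff
vd[1] and(0xc7,0x63) -> 0x43
vd[2] mask-off/ones -> 0xff
vd[3] and(0xb9,0x56) -> 0x10
vd[4] mask-off/ones -> 0xff
vd[5] and(0x16,0x4b) -> 0x02
vd[6] and(0x9b,0xc3) -> 0x83
vd[7] and(0xf0,0xa9) -> 0xa0
vd[8] and(0x18,0xb5) -> 0x10
vd[9] mask-off/ones -> 0xff
vd[10] and(0x07,0x81) -> 0x01
vd[11] and(0xae,0x7b) -> 0x2a
vd[12] mask-off/ones -> 0xff
vd[13] mask-off/ones -> 0xff
vd[14] mask-off/ones -> 0xff
vd[15] and(0xe7,0x9e) -> 0x86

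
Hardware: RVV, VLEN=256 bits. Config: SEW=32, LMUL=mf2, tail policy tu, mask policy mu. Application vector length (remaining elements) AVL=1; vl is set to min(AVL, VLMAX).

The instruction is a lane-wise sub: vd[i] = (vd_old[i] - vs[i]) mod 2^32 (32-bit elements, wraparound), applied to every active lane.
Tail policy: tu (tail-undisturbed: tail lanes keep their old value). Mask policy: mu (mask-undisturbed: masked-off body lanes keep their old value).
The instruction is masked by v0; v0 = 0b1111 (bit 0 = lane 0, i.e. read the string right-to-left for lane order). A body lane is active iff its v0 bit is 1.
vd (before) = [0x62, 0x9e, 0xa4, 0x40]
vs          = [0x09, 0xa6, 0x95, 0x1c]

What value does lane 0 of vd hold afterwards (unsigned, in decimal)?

vd[0] = 89

lanes per group: 256·1/2/32 = 4
AVL=1 ≤ VLMAX=4, so vl = 1
  i=0: sub(0x62,0x09) → 89
  i=1: tail/keep → 158
  i=2: tail/keep → 164
  i=3: tail/keep → 64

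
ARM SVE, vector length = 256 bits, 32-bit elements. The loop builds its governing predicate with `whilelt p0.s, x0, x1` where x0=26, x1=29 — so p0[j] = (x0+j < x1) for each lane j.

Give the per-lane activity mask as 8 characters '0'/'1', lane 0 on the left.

register lanes = 256/32 = 8
active while 26+j < 29, i.e. j ∈ [0,3) capped at 8 ⇒ 3
bits (lane 0 leftmost): 11100000

predicate = 11100000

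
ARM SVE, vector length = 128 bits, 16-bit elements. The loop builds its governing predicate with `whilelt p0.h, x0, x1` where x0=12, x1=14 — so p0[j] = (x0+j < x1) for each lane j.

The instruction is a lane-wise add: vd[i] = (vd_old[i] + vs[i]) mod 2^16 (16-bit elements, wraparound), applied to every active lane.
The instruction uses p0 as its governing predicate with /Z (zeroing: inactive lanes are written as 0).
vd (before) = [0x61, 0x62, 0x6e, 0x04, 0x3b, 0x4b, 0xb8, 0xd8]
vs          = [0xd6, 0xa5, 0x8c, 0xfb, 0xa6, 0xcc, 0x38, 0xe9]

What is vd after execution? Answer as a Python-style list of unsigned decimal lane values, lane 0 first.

vd = [311, 263, 0, 0, 0, 0, 0, 0]

register lanes = 128/16 = 8
p0[j] = (12+j < 14); true for j=0..1 → 2 lanes set
vd[0] add(0x61,0xd6) -> 0x137
vd[1] add(0x62,0xa5) -> 0x107
vd[2] tail/zero -> 0x00
vd[3] tail/zero -> 0x00
vd[4] tail/zero -> 0x00
vd[5] tail/zero -> 0x00
vd[6] tail/zero -> 0x00
vd[7] tail/zero -> 0x00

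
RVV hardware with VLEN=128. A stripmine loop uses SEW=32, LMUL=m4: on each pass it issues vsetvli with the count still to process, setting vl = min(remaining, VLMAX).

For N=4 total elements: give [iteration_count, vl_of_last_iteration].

[iterations, last_vl] = [1, 4]

VLMAX = (128 × 4) / 32 = 16 lanes
N=4: ⌈4/16⌉ = 1 iters; last vl = 4 − 0×16 = 4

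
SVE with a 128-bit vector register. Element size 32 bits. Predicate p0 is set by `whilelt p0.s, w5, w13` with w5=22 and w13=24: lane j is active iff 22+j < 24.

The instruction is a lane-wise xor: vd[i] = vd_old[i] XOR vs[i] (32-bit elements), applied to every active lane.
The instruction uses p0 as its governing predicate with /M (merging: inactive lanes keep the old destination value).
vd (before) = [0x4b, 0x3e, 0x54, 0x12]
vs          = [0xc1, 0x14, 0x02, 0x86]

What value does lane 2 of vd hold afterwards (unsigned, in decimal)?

register lanes = 128/32 = 4
whilelt: lane j active iff 22+j < 24 → j < 2 → 2 active
  i=0: xor(0x4b,0xc1) → 138
  i=1: xor(0x3e,0x14) → 42
  i=2: tail/keep → 84
  i=3: tail/keep → 18

vd[2] = 84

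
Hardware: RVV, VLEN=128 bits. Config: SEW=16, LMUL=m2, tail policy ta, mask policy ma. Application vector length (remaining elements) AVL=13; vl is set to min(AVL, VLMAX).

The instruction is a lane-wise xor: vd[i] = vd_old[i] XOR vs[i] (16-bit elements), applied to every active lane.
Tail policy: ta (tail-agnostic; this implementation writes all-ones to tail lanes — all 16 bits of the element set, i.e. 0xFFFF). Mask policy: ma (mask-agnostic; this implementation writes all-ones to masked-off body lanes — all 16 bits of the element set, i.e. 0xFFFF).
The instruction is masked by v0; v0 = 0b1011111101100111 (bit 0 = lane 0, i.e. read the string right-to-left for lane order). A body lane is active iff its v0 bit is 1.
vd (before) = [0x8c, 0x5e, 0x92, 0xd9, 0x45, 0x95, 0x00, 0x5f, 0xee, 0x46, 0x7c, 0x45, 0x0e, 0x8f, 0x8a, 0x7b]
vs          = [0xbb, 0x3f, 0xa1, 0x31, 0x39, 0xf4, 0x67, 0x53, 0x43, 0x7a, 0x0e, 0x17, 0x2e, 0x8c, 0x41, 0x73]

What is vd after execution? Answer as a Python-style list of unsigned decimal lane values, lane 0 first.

lanes per group: 128·2/16 = 16
vl ← min(13, 16) = 13
[0] xor(0x8c,0xbb) = 0x37
[1] xor(0x5e,0x3f) = 0x61
[2] xor(0x92,0xa1) = 0x33
[3] mask-off/ones = 0xffff
[4] mask-off/ones = 0xffff
[5] xor(0x95,0xf4) = 0x61
[6] xor(0x00,0x67) = 0x67
[7] mask-off/ones = 0xffff
[8] xor(0xee,0x43) = 0xad
[9] xor(0x46,0x7a) = 0x3c
[10] xor(0x7c,0x0e) = 0x72
[11] xor(0x45,0x17) = 0x52
[12] xor(0x0e,0x2e) = 0x20
[13] tail/ones = 0xffff
[14] tail/ones = 0xffff
[15] tail/ones = 0xffff

vd = [55, 97, 51, 65535, 65535, 97, 103, 65535, 173, 60, 114, 82, 32, 65535, 65535, 65535]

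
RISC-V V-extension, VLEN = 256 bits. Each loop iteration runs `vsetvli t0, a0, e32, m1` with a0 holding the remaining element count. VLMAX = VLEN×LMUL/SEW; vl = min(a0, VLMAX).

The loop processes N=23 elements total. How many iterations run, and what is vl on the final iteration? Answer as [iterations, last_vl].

[iterations, last_vl] = [3, 7]

VLMAX = (256 × 1) / 32 = 8 lanes
23 elements at 8/iter → 3 passes, remainder 7 on the last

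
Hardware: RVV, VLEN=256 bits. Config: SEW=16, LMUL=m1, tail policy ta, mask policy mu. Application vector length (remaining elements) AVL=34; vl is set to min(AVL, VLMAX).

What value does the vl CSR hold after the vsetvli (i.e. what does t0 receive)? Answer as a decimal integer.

VLMAX = VLEN×LMUL/SEW = 256×1/16 = 16
vl ← min(34, 16) = 16

vl = 16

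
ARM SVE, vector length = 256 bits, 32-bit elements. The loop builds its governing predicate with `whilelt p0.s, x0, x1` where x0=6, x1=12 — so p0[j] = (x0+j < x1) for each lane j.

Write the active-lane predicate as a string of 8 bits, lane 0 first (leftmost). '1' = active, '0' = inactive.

lane count: 256 div 32 = 8
whilelt: lane j active iff 6+j < 12 → j < 6 → 6 active
bits (lane 0 leftmost): 11111100

predicate = 11111100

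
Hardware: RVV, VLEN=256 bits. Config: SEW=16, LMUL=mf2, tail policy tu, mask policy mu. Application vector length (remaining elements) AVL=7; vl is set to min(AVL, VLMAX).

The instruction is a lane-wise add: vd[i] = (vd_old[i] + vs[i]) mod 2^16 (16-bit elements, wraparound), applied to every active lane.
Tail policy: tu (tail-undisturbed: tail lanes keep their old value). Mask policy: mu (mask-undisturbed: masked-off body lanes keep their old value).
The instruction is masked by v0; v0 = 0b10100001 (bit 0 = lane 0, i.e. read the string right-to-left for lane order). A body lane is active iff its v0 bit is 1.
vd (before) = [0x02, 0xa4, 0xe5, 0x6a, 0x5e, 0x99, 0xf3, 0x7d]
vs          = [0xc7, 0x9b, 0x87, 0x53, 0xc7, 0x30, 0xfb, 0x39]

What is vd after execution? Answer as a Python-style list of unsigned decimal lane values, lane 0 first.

VLMAX = (256 × 1/2) / 16 = 8 lanes
vl = min(AVL, VLMAX) = min(7, 8) = 7
vd[0] add(0x02,0xc7) -> 0xc9
vd[1] mask-off/keep -> 0xa4
vd[2] mask-off/keep -> 0xe5
vd[3] mask-off/keep -> 0x6a
vd[4] mask-off/keep -> 0x5e
vd[5] add(0x99,0x30) -> 0xc9
vd[6] mask-off/keep -> 0xf3
vd[7] tail/keep -> 0x7d

vd = [201, 164, 229, 106, 94, 201, 243, 125]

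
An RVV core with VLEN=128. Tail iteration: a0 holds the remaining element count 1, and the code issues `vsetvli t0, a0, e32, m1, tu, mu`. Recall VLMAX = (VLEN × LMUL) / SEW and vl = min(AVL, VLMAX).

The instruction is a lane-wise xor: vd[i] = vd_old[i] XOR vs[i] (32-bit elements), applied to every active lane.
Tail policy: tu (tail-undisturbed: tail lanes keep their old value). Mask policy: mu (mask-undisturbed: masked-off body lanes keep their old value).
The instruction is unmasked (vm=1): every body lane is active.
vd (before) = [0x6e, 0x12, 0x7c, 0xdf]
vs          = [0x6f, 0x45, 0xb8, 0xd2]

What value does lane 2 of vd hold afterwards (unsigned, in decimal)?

vd[2] = 124

VLMAX = VLEN×LMUL/SEW = 128×1/32 = 4
vl = min(AVL, VLMAX) = min(1, 4) = 1
vd[0] xor(0x6e,0x6f) -> 0x01
vd[1] tail/keep -> 0x12
vd[2] tail/keep -> 0x7c
vd[3] tail/keep -> 0xdf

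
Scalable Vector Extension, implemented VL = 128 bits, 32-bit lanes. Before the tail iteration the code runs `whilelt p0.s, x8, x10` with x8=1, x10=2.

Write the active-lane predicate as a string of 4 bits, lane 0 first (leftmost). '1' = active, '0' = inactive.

register lanes = 128/32 = 4
whilelt: lane j active iff 1+j < 2 → j < 1 → 1 active
bits (lane 0 leftmost): 1000

predicate = 1000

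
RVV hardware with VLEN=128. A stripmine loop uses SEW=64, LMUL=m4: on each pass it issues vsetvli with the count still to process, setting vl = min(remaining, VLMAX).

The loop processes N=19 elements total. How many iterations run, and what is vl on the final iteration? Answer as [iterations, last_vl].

[iterations, last_vl] = [3, 3]

VLMAX = (128 × 4) / 64 = 8 lanes
19 elements at 8/iter → 3 passes, remainder 3 on the last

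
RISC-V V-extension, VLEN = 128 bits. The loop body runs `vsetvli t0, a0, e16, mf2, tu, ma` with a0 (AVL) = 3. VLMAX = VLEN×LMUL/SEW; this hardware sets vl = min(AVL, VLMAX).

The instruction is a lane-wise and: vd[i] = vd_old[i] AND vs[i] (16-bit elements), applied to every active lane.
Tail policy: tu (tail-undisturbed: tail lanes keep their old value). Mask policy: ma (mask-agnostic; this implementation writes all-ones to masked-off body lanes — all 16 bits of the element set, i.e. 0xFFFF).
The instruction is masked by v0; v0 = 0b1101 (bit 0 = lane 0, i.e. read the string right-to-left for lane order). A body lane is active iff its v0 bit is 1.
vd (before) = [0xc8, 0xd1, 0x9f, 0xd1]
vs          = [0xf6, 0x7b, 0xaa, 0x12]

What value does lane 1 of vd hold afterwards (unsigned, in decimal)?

lanes per group: 128·1/2/16 = 4
vl = min(AVL, VLMAX) = min(3, 4) = 3
vd[0] and(0xc8,0xf6) -> 0xc0
vd[1] mask-off/ones -> 0xffff
vd[2] and(0x9f,0xaa) -> 0x8a
vd[3] tail/keep -> 0xd1

vd[1] = 65535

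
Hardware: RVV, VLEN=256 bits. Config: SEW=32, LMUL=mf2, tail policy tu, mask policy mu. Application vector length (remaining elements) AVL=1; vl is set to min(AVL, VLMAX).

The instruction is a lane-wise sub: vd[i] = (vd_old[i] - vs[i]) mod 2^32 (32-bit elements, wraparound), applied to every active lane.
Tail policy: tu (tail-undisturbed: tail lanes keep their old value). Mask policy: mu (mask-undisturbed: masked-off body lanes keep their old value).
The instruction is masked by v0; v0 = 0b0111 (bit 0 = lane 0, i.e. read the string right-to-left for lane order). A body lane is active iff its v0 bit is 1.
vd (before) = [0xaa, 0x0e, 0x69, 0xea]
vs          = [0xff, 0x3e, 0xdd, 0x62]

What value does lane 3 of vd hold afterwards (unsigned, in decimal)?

vd[3] = 234

VLMAX = VLEN×LMUL/SEW = 256×1/2/32 = 4
vl ← min(1, 4) = 1
  i=0: sub(0xaa,0xff) → 4294967211
  i=1: tail/keep → 14
  i=2: tail/keep → 105
  i=3: tail/keep → 234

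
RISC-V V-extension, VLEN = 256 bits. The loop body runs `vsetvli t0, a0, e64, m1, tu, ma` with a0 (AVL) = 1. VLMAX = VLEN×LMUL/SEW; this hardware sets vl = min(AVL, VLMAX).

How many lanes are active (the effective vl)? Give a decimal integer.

vl = 1

VLMAX = (256 × 1) / 64 = 4 lanes
vl = min(AVL, VLMAX) = min(1, 4) = 1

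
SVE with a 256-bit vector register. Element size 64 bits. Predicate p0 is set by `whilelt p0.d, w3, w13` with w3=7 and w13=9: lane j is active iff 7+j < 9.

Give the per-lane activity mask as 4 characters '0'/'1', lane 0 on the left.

predicate = 1100

register lanes = 256/64 = 4
active while 7+j < 9, i.e. j ∈ [0,2) capped at 4 ⇒ 2
bits (lane 0 leftmost): 1100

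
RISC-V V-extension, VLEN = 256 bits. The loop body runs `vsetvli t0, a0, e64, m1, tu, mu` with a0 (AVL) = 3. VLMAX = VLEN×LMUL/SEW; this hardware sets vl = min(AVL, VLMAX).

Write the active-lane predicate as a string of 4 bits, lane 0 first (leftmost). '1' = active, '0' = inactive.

lanes per group: 256·1/64 = 4
AVL=3 ≤ VLMAX=4, so vl = 3
bits (lane 0 leftmost): 1110

predicate = 1110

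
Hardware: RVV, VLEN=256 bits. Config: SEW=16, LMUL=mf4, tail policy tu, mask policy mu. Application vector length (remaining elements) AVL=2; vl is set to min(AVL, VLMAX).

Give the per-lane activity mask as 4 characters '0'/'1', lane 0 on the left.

predicate = 1100

lanes per group: 256·1/4/16 = 4
vl ← min(2, 4) = 2
bits (lane 0 leftmost): 1100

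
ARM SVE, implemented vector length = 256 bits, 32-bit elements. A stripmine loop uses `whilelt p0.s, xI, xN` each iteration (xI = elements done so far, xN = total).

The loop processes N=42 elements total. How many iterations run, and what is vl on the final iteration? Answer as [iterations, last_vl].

[iterations, last_vl] = [6, 2]

register lanes = 256/32 = 8
iterations = ceil(42/8) = 6; final-pass vl = 2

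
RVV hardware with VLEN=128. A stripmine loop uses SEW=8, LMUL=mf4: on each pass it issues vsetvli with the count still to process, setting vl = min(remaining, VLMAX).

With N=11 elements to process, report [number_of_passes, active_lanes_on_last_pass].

VLMAX = VLEN×LMUL/SEW = 128×1/4/8 = 4
11 elements at 4/iter → 3 passes, remainder 3 on the last

[iterations, last_vl] = [3, 3]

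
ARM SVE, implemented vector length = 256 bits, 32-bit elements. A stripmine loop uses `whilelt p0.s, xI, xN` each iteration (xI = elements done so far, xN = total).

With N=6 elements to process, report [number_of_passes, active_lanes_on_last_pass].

[iterations, last_vl] = [1, 6]

lane count: 256 div 32 = 8
6 elements at 8/iter → 1 passes, remainder 6 on the last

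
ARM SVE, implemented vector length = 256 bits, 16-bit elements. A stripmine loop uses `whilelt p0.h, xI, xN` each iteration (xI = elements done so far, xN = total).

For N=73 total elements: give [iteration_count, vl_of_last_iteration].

lane count: 256 div 16 = 16
N=73: ⌈73/16⌉ = 5 iters; last vl = 73 − 4×16 = 9

[iterations, last_vl] = [5, 9]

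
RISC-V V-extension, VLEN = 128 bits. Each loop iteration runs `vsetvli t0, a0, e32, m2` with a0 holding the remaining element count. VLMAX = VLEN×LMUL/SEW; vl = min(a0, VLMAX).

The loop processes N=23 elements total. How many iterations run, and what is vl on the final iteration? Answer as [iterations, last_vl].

VLMAX = VLEN×LMUL/SEW = 128×2/32 = 8
23 elements at 8/iter → 3 passes, remainder 7 on the last

[iterations, last_vl] = [3, 7]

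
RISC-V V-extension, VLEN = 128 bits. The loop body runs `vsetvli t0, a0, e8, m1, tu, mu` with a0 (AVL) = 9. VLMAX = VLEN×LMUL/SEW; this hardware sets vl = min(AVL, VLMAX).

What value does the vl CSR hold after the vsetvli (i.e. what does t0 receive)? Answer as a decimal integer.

lanes per group: 128·1/8 = 16
vl ← min(9, 16) = 9

vl = 9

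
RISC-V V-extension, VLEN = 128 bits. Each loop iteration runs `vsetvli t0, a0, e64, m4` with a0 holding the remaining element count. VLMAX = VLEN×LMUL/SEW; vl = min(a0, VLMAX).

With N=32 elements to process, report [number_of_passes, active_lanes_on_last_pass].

VLMAX = (128 × 4) / 64 = 8 lanes
iterations = ceil(32/8) = 4; final-pass vl = 8

[iterations, last_vl] = [4, 8]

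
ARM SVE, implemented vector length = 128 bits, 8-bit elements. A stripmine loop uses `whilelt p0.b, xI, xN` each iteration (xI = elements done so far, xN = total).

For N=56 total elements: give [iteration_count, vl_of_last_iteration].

[iterations, last_vl] = [4, 8]

lane count: 128 div 8 = 16
iterations = ceil(56/16) = 4; final-pass vl = 8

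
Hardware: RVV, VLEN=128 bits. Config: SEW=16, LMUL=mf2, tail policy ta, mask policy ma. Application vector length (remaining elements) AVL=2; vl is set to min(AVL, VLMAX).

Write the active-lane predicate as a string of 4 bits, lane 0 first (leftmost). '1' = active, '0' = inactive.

lanes per group: 128·1/2/16 = 4
vl ← min(2, 4) = 2
bits (lane 0 leftmost): 1100

predicate = 1100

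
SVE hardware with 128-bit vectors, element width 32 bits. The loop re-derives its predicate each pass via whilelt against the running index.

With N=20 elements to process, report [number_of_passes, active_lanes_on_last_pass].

[iterations, last_vl] = [5, 4]

register lanes = 128/32 = 4
iterations = ceil(20/4) = 5; final-pass vl = 4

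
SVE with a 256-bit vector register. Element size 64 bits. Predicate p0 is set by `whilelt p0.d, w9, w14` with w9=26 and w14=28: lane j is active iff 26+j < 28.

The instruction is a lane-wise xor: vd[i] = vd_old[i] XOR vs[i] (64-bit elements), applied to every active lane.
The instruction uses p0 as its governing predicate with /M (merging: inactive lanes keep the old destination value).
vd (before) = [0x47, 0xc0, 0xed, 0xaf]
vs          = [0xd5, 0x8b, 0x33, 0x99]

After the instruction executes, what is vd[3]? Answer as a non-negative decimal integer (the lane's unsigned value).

register lanes = 256/64 = 4
p0[j] = (26+j < 28); true for j=0..1 → 2 lanes set
lane  0: xor(0x47,0xd5) ⇒ 0x92
lane  1: xor(0xc0,0x8b) ⇒ 0x4b
lane  2: tail/keep ⇒ 0xed
lane  3: tail/keep ⇒ 0xaf

vd[3] = 175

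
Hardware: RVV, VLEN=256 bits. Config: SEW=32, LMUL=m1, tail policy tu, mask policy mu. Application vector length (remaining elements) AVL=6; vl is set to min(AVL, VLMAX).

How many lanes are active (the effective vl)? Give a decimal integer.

vl = 6

lanes per group: 256·1/32 = 8
vl = min(AVL, VLMAX) = min(6, 8) = 6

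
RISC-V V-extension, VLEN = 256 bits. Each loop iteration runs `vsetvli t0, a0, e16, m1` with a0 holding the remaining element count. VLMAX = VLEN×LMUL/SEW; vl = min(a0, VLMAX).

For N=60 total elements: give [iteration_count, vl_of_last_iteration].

[iterations, last_vl] = [4, 12]

lanes per group: 256·1/16 = 16
60 elements at 16/iter → 4 passes, remainder 12 on the last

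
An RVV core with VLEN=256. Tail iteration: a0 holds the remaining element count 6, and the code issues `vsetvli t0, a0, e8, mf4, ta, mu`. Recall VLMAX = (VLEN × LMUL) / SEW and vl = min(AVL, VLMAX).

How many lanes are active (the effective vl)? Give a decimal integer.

lanes per group: 256·1/4/8 = 8
AVL=6 ≤ VLMAX=8, so vl = 6

vl = 6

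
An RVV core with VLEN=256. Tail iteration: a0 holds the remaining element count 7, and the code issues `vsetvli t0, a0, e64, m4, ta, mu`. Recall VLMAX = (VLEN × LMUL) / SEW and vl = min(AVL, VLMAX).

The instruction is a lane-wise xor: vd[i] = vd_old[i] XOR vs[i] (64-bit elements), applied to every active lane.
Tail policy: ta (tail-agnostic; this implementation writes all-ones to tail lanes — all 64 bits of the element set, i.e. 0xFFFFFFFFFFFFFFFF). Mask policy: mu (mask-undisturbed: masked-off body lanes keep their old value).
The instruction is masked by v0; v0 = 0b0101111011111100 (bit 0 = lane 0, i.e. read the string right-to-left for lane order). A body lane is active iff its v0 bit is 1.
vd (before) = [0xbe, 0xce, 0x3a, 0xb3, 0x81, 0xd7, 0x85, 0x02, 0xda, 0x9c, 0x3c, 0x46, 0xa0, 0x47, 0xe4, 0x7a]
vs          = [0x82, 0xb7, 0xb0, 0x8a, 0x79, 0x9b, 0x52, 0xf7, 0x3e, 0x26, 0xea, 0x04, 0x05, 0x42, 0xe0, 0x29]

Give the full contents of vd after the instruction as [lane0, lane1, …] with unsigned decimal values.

vd = [190, 206, 138, 57, 248, 76, 215, 18446744073709551615, 18446744073709551615, 18446744073709551615, 18446744073709551615, 18446744073709551615, 18446744073709551615, 18446744073709551615, 18446744073709551615, 18446744073709551615]

VLMAX = VLEN×LMUL/SEW = 256×4/64 = 16
vl ← min(7, 16) = 7
lane  0: mask-off/keep ⇒ 0xbe
lane  1: mask-off/keep ⇒ 0xce
lane  2: xor(0x3a,0xb0) ⇒ 0x8a
lane  3: xor(0xb3,0x8a) ⇒ 0x39
lane  4: xor(0x81,0x79) ⇒ 0xf8
lane  5: xor(0xd7,0x9b) ⇒ 0x4c
lane  6: xor(0x85,0x52) ⇒ 0xd7
lane  7: tail/ones ⇒ 0xffffffffffffffff
lane  8: tail/ones ⇒ 0xffffffffffffffff
lane  9: tail/ones ⇒ 0xffffffffffffffff
lane 10: tail/ones ⇒ 0xffffffffffffffff
lane 11: tail/ones ⇒ 0xffffffffffffffff
lane 12: tail/ones ⇒ 0xffffffffffffffff
lane 13: tail/ones ⇒ 0xffffffffffffffff
lane 14: tail/ones ⇒ 0xffffffffffffffff
lane 15: tail/ones ⇒ 0xffffffffffffffff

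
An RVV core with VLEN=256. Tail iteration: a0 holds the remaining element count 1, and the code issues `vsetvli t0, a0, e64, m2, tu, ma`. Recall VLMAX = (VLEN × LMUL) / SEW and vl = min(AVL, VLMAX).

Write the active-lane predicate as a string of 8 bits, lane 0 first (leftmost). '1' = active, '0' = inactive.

predicate = 10000000

VLMAX = (256 × 2) / 64 = 8 lanes
AVL=1 ≤ VLMAX=8, so vl = 1
bits (lane 0 leftmost): 10000000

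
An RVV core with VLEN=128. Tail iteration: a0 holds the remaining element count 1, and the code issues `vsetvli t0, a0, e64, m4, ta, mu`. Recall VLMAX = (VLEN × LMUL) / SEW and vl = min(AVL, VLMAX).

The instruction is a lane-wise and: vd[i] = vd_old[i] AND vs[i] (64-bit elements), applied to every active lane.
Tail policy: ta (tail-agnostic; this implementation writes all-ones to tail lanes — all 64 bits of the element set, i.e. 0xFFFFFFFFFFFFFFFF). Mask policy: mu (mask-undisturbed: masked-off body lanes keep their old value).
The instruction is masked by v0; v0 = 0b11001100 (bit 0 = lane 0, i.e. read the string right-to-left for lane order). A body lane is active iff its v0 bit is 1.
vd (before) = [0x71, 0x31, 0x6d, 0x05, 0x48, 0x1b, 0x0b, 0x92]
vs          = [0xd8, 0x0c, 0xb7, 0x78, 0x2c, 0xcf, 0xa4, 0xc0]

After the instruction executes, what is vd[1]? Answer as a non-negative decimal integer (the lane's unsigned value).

VLMAX = VLEN×LMUL/SEW = 128×4/64 = 8
AVL=1 ≤ VLMAX=8, so vl = 1
  i=0: mask-off/keep → 113
  i=1: tail/ones → 18446744073709551615
  i=2: tail/ones → 18446744073709551615
  i=3: tail/ones → 18446744073709551615
  i=4: tail/ones → 18446744073709551615
  i=5: tail/ones → 18446744073709551615
  i=6: tail/ones → 18446744073709551615
  i=7: tail/ones → 18446744073709551615

vd[1] = 18446744073709551615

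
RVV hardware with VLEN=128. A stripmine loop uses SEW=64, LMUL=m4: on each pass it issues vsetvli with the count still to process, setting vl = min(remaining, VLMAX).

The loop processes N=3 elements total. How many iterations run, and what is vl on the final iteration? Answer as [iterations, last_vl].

VLMAX = (128 × 4) / 64 = 8 lanes
N=3: ⌈3/8⌉ = 1 iters; last vl = 3 − 0×8 = 3

[iterations, last_vl] = [1, 3]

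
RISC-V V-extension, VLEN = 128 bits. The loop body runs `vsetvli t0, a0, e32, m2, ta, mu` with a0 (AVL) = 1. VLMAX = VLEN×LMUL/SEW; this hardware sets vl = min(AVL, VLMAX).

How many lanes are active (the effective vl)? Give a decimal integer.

VLMAX = VLEN×LMUL/SEW = 128×2/32 = 8
vl = min(AVL, VLMAX) = min(1, 8) = 1

vl = 1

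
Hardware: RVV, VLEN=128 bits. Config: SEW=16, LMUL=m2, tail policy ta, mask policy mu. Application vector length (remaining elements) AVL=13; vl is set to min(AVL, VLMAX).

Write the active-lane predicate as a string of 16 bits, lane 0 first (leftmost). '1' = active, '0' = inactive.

predicate = 1111111111111000

VLMAX = VLEN×LMUL/SEW = 128×2/16 = 16
AVL=13 ≤ VLMAX=16, so vl = 13
bits (lane 0 leftmost): 1111111111111000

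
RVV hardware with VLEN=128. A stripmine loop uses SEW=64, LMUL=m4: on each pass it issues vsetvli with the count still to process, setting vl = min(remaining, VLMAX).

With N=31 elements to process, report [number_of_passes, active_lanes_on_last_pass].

VLMAX = VLEN×LMUL/SEW = 128×4/64 = 8
31 elements at 8/iter → 4 passes, remainder 7 on the last

[iterations, last_vl] = [4, 7]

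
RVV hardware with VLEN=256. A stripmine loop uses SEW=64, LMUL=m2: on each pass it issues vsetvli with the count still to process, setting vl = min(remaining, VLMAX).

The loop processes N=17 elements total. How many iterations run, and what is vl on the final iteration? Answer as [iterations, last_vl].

[iterations, last_vl] = [3, 1]

VLMAX = VLEN×LMUL/SEW = 256×2/64 = 8
iterations = ceil(17/8) = 3; final-pass vl = 1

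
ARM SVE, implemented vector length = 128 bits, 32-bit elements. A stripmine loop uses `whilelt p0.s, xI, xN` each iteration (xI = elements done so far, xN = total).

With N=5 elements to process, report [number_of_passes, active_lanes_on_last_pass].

lane count: 128 div 32 = 4
iterations = ceil(5/4) = 2; final-pass vl = 1

[iterations, last_vl] = [2, 1]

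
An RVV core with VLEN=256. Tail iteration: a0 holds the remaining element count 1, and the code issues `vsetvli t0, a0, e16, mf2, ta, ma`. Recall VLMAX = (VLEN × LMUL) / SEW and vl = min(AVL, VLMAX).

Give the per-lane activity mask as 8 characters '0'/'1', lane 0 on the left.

predicate = 10000000

lanes per group: 256·1/2/16 = 8
AVL=1 ≤ VLMAX=8, so vl = 1
bits (lane 0 leftmost): 10000000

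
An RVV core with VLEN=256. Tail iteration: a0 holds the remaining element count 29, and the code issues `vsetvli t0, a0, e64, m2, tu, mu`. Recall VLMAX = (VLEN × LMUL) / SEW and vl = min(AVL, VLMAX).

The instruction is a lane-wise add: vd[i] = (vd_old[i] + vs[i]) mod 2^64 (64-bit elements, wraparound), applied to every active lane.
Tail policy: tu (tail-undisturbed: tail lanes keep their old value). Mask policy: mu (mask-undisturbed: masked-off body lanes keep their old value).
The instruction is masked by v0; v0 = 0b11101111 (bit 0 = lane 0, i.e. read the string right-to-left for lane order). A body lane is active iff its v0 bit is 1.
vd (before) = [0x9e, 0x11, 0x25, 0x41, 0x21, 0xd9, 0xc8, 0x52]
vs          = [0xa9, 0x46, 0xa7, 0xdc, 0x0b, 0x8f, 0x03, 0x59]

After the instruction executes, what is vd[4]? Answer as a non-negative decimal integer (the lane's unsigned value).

VLMAX = VLEN×LMUL/SEW = 256×2/64 = 8
AVL=29 > VLMAX=8, so vl = 8
vd[0] add(0x9e,0xa9) -> 0x147
vd[1] add(0x11,0x46) -> 0x57
vd[2] add(0x25,0xa7) -> 0xcc
vd[3] add(0x41,0xdc) -> 0x11d
vd[4] mask-off/keep -> 0x21
vd[5] add(0xd9,0x8f) -> 0x168
vd[6] add(0xc8,0x03) -> 0xcb
vd[7] add(0x52,0x59) -> 0xab

vd[4] = 33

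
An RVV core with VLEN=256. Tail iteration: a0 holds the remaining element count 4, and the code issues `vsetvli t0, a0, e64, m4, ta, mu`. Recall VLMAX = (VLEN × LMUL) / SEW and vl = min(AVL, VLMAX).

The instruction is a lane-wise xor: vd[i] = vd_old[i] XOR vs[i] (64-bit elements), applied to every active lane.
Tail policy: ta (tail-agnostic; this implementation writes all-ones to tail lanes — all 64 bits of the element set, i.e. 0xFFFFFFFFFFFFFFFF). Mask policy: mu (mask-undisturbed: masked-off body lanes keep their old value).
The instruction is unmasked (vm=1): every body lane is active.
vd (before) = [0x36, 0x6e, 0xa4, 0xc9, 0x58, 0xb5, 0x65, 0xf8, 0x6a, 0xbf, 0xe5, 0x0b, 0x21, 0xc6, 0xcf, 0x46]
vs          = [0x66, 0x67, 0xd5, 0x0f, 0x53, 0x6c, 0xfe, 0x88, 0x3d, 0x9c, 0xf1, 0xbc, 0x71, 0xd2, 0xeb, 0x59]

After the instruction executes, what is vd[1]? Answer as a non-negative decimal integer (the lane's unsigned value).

lanes per group: 256·4/64 = 16
vl = min(AVL, VLMAX) = min(4, 16) = 4
  i=0: xor(0x36,0x66) → 80
  i=1: xor(0x6e,0x67) → 9
  i=2: xor(0xa4,0xd5) → 113
  i=3: xor(0xc9,0x0f) → 198
  i=4: tail/ones → 18446744073709551615
  i=5: tail/ones → 18446744073709551615
  i=6: tail/ones → 18446744073709551615
  i=7: tail/ones → 18446744073709551615
  i=8: tail/ones → 18446744073709551615
  i=9: tail/ones → 18446744073709551615
  i=10: tail/ones → 18446744073709551615
  i=11: tail/ones → 18446744073709551615
  i=12: tail/ones → 18446744073709551615
  i=13: tail/ones → 18446744073709551615
  i=14: tail/ones → 18446744073709551615
  i=15: tail/ones → 18446744073709551615

vd[1] = 9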